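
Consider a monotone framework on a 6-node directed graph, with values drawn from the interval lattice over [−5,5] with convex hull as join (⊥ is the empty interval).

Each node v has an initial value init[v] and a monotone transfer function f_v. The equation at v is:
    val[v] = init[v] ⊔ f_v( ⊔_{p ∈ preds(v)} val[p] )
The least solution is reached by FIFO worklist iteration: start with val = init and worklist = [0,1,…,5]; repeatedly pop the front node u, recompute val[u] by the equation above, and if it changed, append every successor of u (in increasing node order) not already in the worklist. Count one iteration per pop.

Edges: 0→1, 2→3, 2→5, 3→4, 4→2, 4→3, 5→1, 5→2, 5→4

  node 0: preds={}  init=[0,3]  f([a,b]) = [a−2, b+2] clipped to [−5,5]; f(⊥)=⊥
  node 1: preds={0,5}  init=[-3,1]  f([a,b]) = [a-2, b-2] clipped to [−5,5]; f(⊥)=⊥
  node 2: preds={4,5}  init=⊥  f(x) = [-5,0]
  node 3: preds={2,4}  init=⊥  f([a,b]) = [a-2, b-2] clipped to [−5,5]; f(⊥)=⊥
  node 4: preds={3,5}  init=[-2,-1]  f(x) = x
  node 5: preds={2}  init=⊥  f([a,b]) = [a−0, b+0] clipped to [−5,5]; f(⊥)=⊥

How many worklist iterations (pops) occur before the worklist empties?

12

Trace (12 dequeues):
  [1] u=0 | in ⊥ | out [0,3] | ==
  [2] u=1 | in [0,3] | out [-3,1] | ==
  [3] u=2 | in [-2,-1] | out [-5,0] | prev ⊥ | push {}
  [4] u=3 | in [-5,0] | out [-5,-2] | prev ⊥ | push {}
  [5] u=4 | in [-5,-2] | out [-5,-1] | prev [-2,-1] | push {2,3}
  [6] u=5 | in [-5,0] | out [-5,0] | prev ⊥ | push {1,4}
  [7] u=2 | in [-5,0] | out [-5,0] | ==
  [8] u=3 | in [-5,0] | out [-5,-2] | ==
  [9] u=1 | in [-5,3] | out [-5,1] | prev [-3,1] | push {}
  [10] u=4 | in [-5,0] | out [-5,0] | prev [-5,-1] | push {2,3}
  [11] u=2 | in [-5,0] | out [-5,0] | ==
  [12] u=3 | in [-5,0] | out [-5,-2] | ==

Converged values:
  [0] [0,3]
  [1] [-5,1]
  [2] [-5,0]
  [3] [-5,-2]
  [4] [-5,0]
  [5] [-5,0]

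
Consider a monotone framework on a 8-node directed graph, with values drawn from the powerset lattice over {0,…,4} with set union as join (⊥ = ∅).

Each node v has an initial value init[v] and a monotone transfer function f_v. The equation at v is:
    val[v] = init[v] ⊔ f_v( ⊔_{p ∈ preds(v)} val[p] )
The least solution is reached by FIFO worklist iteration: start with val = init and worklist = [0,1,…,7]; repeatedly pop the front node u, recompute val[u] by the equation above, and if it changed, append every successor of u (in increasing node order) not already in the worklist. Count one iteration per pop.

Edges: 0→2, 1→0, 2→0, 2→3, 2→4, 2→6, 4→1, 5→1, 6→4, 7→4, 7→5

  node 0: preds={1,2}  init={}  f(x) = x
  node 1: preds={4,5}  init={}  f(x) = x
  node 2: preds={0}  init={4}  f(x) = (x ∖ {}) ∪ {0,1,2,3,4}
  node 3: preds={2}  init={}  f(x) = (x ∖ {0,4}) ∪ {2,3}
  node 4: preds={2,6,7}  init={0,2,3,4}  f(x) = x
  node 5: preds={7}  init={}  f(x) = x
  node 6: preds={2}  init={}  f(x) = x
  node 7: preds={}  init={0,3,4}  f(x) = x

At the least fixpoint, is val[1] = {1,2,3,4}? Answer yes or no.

no

Worklist (13 pops):
  #1 pop 0: in={4} → {4} (was {}); enqueue []
  #2 pop 1: in={0,2,3,4} → {0,2,3,4} (was {}); enqueue [0]
  #3 pop 2: in={4} → {0,1,2,3,4} (was {4}); enqueue []
  #4 pop 3: in={0,1,2,3,4} → {1,2,3} (was {}); enqueue []
  #5 pop 4: in={0,1,2,3,4} → {0,1,2,3,4} (was {0,2,3,4}); enqueue [1]
  #6 pop 5: in={0,3,4} → {0,3,4} (was {}); enqueue []
  #7 pop 6: in={0,1,2,3,4} → {0,1,2,3,4} (was {}); enqueue [4]
  #8 pop 7: in={} → {0,3,4} (no change)
  #9 pop 0: in={0,1,2,3,4} → {0,1,2,3,4} (was {4}); enqueue [2]
  #10 pop 1: in={0,1,2,3,4} → {0,1,2,3,4} (was {0,2,3,4}); enqueue [0]
  #11 pop 4: in={0,1,2,3,4} → {0,1,2,3,4} (no change)
  #12 pop 2: in={0,1,2,3,4} → {0,1,2,3,4} (no change)
  #13 pop 0: in={0,1,2,3,4} → {0,1,2,3,4} (no change)

Fixpoint:
  val[0] = {0,1,2,3,4}
  val[1] = {0,1,2,3,4}
  val[2] = {0,1,2,3,4}
  val[3] = {1,2,3}
  val[4] = {0,1,2,3,4}
  val[5] = {0,3,4}
  val[6] = {0,1,2,3,4}
  val[7] = {0,3,4}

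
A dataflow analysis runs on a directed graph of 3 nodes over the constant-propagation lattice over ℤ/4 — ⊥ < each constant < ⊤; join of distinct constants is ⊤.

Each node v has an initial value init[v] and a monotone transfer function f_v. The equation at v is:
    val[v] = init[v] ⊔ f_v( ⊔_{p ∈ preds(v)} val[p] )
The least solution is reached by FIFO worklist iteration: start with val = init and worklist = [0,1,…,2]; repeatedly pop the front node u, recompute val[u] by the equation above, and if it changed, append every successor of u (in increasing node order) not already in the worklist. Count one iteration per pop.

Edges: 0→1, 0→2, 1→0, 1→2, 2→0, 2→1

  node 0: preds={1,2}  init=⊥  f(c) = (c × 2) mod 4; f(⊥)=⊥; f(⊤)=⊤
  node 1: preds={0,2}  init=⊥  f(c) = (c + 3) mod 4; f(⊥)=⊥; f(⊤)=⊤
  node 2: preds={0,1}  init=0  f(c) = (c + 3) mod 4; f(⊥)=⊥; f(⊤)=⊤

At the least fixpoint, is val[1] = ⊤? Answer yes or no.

yes

Iteration log — 7 steps:
  step 1. node 0  ⊔preds=0  new=0  old=⊥  +wl: 
  step 2. node 1  ⊔preds=0  new=3  old=⊥  +wl: 0
  step 3. node 2  ⊔preds=⊤  new=⊤  old=0  +wl: 1
  step 4. node 0  ⊔preds=⊤  new=⊤  old=0  +wl: 2
  step 5. node 1  ⊔preds=⊤  new=⊤  old=3  +wl: 0
  step 6. node 2  ⊔preds=⊤  new=⊤  stable
  step 7. node 0  ⊔preds=⊤  new=⊤  stable

Least fixpoint reached:
  node 0: ⊤
  node 1: ⊤
  node 2: ⊤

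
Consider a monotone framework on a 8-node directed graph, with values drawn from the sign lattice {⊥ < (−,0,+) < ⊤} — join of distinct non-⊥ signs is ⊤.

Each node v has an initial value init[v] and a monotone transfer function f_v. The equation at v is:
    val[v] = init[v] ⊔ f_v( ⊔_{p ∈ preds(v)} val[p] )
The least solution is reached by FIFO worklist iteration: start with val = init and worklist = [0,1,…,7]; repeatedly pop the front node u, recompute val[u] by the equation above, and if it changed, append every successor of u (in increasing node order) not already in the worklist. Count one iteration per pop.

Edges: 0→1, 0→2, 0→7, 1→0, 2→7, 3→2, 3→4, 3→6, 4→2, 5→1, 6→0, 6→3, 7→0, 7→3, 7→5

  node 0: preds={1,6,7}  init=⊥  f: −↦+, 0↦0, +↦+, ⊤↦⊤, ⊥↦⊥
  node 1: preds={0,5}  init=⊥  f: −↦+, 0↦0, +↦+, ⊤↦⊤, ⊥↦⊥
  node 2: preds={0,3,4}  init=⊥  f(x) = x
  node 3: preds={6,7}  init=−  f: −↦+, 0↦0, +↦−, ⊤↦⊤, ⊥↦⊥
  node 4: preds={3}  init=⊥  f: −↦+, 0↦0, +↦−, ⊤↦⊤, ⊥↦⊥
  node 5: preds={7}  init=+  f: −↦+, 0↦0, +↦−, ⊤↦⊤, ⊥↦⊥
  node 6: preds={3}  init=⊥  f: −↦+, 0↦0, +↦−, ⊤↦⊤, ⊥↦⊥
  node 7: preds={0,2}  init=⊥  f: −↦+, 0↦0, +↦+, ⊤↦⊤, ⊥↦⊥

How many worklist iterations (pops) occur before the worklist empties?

Trace (25 dequeues):
  [1] u=0 | in ⊥ | out ⊥ | ==
  [2] u=1 | in + | out + | prev ⊥ | push {0}
  [3] u=2 | in − | out − | prev ⊥ | push {}
  [4] u=3 | in ⊥ | out − | ==
  [5] u=4 | in − | out + | prev ⊥ | push {2}
  [6] u=5 | in ⊥ | out + | ==
  [7] u=6 | in − | out + | prev ⊥ | push {3}
  [8] u=7 | in − | out + | prev ⊥ | push {5}
  [9] u=0 | in + | out + | prev ⊥ | push {1,7}
  [10] u=2 | in ⊤ | out ⊤ | prev − | push {}
  [11] u=3 | in + | out − | ==
  [12] u=5 | in + | out ⊤ | prev + | push {}
  [13] u=1 | in ⊤ | out ⊤ | prev + | push {0}
  [14] u=7 | in ⊤ | out ⊤ | prev + | push {3,5}
  [15] u=0 | in ⊤ | out ⊤ | prev + | push {1,2,7}
  [16] u=3 | in ⊤ | out ⊤ | prev − | push {4,6}
  [17] u=5 | in ⊤ | out ⊤ | ==
  [18] u=1 | in ⊤ | out ⊤ | ==
  [19] u=2 | in ⊤ | out ⊤ | ==
  [20] u=7 | in ⊤ | out ⊤ | ==
  [21] u=4 | in ⊤ | out ⊤ | prev + | push {2}
  [22] u=6 | in ⊤ | out ⊤ | prev + | push {0,3}
  [23] u=2 | in ⊤ | out ⊤ | ==
  [24] u=0 | in ⊤ | out ⊤ | ==
  [25] u=3 | in ⊤ | out ⊤ | ==

Converged values:
  [0] ⊤
  [1] ⊤
  [2] ⊤
  [3] ⊤
  [4] ⊤
  [5] ⊤
  [6] ⊤
  [7] ⊤

25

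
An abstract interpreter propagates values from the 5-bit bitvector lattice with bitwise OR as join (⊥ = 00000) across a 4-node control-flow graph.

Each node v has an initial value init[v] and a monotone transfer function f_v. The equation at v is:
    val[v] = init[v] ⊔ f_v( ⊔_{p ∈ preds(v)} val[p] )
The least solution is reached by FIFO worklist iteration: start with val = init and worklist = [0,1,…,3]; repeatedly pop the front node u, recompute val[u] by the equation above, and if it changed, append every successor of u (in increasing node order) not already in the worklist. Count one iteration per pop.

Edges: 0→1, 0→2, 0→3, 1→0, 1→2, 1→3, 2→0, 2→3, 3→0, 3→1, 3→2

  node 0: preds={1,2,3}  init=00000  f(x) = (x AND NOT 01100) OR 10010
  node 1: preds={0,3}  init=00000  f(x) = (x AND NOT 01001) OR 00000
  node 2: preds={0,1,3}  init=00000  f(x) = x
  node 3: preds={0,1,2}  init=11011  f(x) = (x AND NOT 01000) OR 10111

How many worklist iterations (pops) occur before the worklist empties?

Iteration log — 9 steps:
  step 1. node 0  ⊔preds=11011  new=10011  old=00000  +wl: 
  step 2. node 1  ⊔preds=11011  new=10010  old=00000  +wl: 0
  step 3. node 2  ⊔preds=11011  new=11011  old=00000  +wl: 
  step 4. node 3  ⊔preds=11011  new=11111  old=11011  +wl: 1,2
  step 5. node 0  ⊔preds=11111  new=10011  stable
  step 6. node 1  ⊔preds=11111  new=10110  old=10010  +wl: 0,3
  step 7. node 2  ⊔preds=11111  new=11111  old=11011  +wl: 
  step 8. node 0  ⊔preds=11111  new=10011  stable
  step 9. node 3  ⊔preds=11111  new=11111  stable

Least fixpoint reached:
  node 0: 10011
  node 1: 10110
  node 2: 11111
  node 3: 11111

9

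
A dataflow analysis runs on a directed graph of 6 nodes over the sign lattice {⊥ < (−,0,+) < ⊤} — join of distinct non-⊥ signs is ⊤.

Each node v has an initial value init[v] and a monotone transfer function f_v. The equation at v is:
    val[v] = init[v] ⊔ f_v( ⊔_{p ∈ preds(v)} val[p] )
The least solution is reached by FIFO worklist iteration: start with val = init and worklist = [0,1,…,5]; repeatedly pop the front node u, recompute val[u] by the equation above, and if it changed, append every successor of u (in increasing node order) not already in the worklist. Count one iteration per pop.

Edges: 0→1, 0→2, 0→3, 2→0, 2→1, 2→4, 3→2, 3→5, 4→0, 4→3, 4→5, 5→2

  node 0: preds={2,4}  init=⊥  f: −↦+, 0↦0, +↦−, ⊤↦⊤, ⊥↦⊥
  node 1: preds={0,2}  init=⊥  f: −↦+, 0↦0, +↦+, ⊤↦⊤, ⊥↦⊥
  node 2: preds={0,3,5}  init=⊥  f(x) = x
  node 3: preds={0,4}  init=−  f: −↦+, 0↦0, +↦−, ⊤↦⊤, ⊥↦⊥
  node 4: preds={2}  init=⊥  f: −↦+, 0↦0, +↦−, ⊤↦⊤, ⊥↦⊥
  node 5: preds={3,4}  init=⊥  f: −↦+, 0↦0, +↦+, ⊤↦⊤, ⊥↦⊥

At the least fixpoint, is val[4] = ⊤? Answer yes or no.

yes

Iteration log — 17 steps:
  step 1. node 0  ⊔preds=⊥  new=⊥  stable
  step 2. node 1  ⊔preds=⊥  new=⊥  stable
  step 3. node 2  ⊔preds=−  new=−  old=⊥  +wl: 0,1
  step 4. node 3  ⊔preds=⊥  new=−  stable
  step 5. node 4  ⊔preds=−  new=+  old=⊥  +wl: 3
  step 6. node 5  ⊔preds=⊤  new=⊤  old=⊥  +wl: 2
  step 7. node 0  ⊔preds=⊤  new=⊤  old=⊥  +wl: 
  step 8. node 1  ⊔preds=⊤  new=⊤  old=⊥  +wl: 
  step 9. node 3  ⊔preds=⊤  new=⊤  old=−  +wl: 5
  step 10. node 2  ⊔preds=⊤  new=⊤  old=−  +wl: 0,1,4
  step 11. node 5  ⊔preds=⊤  new=⊤  stable
  step 12. node 0  ⊔preds=⊤  new=⊤  stable
  step 13. node 1  ⊔preds=⊤  new=⊤  stable
  step 14. node 4  ⊔preds=⊤  new=⊤  old=+  +wl: 0,3,5
  step 15. node 0  ⊔preds=⊤  new=⊤  stable
  step 16. node 3  ⊔preds=⊤  new=⊤  stable
  step 17. node 5  ⊔preds=⊤  new=⊤  stable

Least fixpoint reached:
  node 0: ⊤
  node 1: ⊤
  node 2: ⊤
  node 3: ⊤
  node 4: ⊤
  node 5: ⊤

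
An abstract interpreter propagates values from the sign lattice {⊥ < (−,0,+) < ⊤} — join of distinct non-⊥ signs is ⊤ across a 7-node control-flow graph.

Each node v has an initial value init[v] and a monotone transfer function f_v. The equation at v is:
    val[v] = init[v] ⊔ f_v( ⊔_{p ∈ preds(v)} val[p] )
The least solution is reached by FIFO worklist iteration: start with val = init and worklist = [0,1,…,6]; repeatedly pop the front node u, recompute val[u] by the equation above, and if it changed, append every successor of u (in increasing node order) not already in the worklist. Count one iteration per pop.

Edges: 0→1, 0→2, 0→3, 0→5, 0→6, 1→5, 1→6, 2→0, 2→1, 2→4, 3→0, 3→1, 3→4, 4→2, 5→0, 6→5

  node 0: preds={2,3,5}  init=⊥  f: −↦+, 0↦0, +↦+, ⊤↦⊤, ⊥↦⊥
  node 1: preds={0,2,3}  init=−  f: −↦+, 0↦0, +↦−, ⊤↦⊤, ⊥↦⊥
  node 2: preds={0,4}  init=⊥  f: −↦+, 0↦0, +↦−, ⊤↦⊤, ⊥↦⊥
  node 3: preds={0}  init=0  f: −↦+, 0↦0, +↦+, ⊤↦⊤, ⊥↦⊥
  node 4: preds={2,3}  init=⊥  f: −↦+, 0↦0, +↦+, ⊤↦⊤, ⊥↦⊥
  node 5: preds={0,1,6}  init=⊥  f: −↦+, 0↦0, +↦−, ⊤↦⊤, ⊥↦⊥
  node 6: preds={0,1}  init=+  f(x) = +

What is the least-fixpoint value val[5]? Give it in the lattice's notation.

Iteration log — 17 steps:
  step 1. node 0  ⊔preds=0  new=0  old=⊥  +wl: 
  step 2. node 1  ⊔preds=0  new=⊤  old=−  +wl: 
  step 3. node 2  ⊔preds=0  new=0  old=⊥  +wl: 0,1
  step 4. node 3  ⊔preds=0  new=0  stable
  step 5. node 4  ⊔preds=0  new=0  old=⊥  +wl: 2
  step 6. node 5  ⊔preds=⊤  new=⊤  old=⊥  +wl: 
  step 7. node 6  ⊔preds=⊤  new=+  stable
  step 8. node 0  ⊔preds=⊤  new=⊤  old=0  +wl: 3,5,6
  step 9. node 1  ⊔preds=⊤  new=⊤  stable
  step 10. node 2  ⊔preds=⊤  new=⊤  old=0  +wl: 0,1,4
  step 11. node 3  ⊔preds=⊤  new=⊤  old=0  +wl: 
  step 12. node 5  ⊔preds=⊤  new=⊤  stable
  step 13. node 6  ⊔preds=⊤  new=+  stable
  step 14. node 0  ⊔preds=⊤  new=⊤  stable
  step 15. node 1  ⊔preds=⊤  new=⊤  stable
  step 16. node 4  ⊔preds=⊤  new=⊤  old=0  +wl: 2
  step 17. node 2  ⊔preds=⊤  new=⊤  stable

Least fixpoint reached:
  node 0: ⊤
  node 1: ⊤
  node 2: ⊤
  node 3: ⊤
  node 4: ⊤
  node 5: ⊤
  node 6: +

⊤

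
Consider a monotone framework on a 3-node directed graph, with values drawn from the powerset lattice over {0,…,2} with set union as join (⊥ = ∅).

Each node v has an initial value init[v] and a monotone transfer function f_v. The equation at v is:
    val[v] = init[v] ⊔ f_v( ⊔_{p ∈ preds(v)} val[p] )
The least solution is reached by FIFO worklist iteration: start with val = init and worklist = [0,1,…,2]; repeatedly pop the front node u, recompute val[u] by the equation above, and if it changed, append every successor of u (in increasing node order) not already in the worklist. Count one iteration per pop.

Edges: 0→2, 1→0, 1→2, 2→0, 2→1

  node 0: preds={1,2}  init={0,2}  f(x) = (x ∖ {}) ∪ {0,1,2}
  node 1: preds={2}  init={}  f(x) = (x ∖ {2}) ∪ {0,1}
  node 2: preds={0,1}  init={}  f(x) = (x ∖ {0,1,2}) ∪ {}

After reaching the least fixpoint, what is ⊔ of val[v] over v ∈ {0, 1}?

Trace (4 dequeues):
  [1] u=0 | in {} | out {0,1,2} | prev {0,2} | push {}
  [2] u=1 | in {} | out {0,1} | prev {} | push {0}
  [3] u=2 | in {0,1,2} | out {} | ==
  [4] u=0 | in {0,1} | out {0,1,2} | ==

Converged values:
  [0] {0,1,2}
  [1] {0,1}
  [2] {}

{0,1,2}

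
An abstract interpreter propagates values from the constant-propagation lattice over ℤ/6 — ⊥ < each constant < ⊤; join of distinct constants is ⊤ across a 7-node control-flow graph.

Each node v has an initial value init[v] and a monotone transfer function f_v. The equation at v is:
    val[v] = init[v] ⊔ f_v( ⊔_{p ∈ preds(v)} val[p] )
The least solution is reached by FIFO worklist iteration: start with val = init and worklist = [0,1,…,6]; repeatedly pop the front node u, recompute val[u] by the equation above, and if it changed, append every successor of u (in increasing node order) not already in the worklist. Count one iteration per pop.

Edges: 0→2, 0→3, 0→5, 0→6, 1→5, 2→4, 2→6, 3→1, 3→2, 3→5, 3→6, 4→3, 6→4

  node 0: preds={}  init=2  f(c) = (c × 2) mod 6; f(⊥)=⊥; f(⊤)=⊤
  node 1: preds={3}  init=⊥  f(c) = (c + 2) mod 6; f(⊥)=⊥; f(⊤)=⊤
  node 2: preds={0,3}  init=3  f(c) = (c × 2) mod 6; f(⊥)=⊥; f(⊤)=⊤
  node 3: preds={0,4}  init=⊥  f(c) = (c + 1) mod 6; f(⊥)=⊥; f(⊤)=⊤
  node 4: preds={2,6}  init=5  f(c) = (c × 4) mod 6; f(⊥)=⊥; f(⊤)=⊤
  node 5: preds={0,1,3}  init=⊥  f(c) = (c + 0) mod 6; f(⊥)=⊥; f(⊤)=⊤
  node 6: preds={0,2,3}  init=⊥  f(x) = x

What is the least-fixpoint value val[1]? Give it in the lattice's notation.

⊤

Trace (12 dequeues):
  [1] u=0 | in ⊥ | out 2 | ==
  [2] u=1 | in ⊥ | out ⊥ | ==
  [3] u=2 | in 2 | out ⊤ | prev 3 | push {}
  [4] u=3 | in ⊤ | out ⊤ | prev ⊥ | push {1,2}
  [5] u=4 | in ⊤ | out ⊤ | prev 5 | push {3}
  [6] u=5 | in ⊤ | out ⊤ | prev ⊥ | push {}
  [7] u=6 | in ⊤ | out ⊤ | prev ⊥ | push {4}
  [8] u=1 | in ⊤ | out ⊤ | prev ⊥ | push {5}
  [9] u=2 | in ⊤ | out ⊤ | ==
  [10] u=3 | in ⊤ | out ⊤ | ==
  [11] u=4 | in ⊤ | out ⊤ | ==
  [12] u=5 | in ⊤ | out ⊤ | ==

Converged values:
  [0] 2
  [1] ⊤
  [2] ⊤
  [3] ⊤
  [4] ⊤
  [5] ⊤
  [6] ⊤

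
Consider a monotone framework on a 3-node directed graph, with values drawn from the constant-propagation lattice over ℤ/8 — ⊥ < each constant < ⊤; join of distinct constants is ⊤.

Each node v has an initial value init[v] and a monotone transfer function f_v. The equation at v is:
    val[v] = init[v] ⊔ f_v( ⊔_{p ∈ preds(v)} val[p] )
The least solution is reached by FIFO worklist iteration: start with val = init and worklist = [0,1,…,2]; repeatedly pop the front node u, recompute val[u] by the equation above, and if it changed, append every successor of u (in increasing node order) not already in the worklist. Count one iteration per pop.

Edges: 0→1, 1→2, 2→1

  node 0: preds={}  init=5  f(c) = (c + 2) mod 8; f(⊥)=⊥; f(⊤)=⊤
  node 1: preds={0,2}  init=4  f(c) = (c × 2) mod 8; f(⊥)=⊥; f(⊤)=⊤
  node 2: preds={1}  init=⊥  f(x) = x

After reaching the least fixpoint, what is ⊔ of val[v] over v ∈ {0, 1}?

Worklist (4 pops):
  #1 pop 0: in=⊥ → 5 (no change)
  #2 pop 1: in=5 → ⊤ (was 4); enqueue []
  #3 pop 2: in=⊤ → ⊤ (was ⊥); enqueue [1]
  #4 pop 1: in=⊤ → ⊤ (no change)

Fixpoint:
  val[0] = 5
  val[1] = ⊤
  val[2] = ⊤

⊤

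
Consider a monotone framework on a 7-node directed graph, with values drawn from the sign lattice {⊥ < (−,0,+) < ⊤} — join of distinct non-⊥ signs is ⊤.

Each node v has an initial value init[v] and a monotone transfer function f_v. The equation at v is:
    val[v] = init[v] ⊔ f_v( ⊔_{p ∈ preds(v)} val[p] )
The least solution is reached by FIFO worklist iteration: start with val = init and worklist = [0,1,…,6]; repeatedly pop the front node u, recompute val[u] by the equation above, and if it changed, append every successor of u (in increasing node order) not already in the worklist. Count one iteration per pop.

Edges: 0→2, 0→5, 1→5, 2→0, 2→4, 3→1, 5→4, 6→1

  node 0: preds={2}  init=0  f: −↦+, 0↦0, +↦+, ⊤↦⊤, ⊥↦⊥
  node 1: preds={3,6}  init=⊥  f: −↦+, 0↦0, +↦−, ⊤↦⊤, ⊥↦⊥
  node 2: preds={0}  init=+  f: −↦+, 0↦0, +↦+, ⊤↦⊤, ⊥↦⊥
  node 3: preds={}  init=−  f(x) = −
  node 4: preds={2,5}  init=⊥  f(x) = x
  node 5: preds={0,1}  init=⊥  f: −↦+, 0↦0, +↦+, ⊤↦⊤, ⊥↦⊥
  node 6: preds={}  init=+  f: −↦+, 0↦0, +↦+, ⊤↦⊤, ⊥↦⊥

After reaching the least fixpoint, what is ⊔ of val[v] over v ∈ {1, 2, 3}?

Worklist (9 pops):
  #1 pop 0: in=+ → ⊤ (was 0); enqueue []
  #2 pop 1: in=⊤ → ⊤ (was ⊥); enqueue []
  #3 pop 2: in=⊤ → ⊤ (was +); enqueue [0]
  #4 pop 3: in=⊥ → − (no change)
  #5 pop 4: in=⊤ → ⊤ (was ⊥); enqueue []
  #6 pop 5: in=⊤ → ⊤ (was ⊥); enqueue [4]
  #7 pop 6: in=⊥ → + (no change)
  #8 pop 0: in=⊤ → ⊤ (no change)
  #9 pop 4: in=⊤ → ⊤ (no change)

Fixpoint:
  val[0] = ⊤
  val[1] = ⊤
  val[2] = ⊤
  val[3] = −
  val[4] = ⊤
  val[5] = ⊤
  val[6] = +

⊤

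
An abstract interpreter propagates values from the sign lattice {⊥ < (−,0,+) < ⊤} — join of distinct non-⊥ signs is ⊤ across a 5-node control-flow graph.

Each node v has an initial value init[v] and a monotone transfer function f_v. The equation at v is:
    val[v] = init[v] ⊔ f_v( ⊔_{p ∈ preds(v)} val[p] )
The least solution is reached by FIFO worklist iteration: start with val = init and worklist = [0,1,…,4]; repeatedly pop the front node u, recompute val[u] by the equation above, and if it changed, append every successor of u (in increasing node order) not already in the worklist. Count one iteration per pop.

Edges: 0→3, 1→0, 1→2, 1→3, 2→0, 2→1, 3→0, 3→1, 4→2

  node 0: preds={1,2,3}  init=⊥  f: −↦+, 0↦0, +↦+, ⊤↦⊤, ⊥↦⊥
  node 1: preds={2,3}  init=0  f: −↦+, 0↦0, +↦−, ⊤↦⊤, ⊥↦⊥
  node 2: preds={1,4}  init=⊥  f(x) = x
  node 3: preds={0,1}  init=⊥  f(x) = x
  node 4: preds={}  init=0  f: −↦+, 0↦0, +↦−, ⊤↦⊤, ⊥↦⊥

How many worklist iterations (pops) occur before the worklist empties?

7

Trace (7 dequeues):
  [1] u=0 | in 0 | out 0 | prev ⊥ | push {}
  [2] u=1 | in ⊥ | out 0 | ==
  [3] u=2 | in 0 | out 0 | prev ⊥ | push {0,1}
  [4] u=3 | in 0 | out 0 | prev ⊥ | push {}
  [5] u=4 | in ⊥ | out 0 | ==
  [6] u=0 | in 0 | out 0 | ==
  [7] u=1 | in 0 | out 0 | ==

Converged values:
  [0] 0
  [1] 0
  [2] 0
  [3] 0
  [4] 0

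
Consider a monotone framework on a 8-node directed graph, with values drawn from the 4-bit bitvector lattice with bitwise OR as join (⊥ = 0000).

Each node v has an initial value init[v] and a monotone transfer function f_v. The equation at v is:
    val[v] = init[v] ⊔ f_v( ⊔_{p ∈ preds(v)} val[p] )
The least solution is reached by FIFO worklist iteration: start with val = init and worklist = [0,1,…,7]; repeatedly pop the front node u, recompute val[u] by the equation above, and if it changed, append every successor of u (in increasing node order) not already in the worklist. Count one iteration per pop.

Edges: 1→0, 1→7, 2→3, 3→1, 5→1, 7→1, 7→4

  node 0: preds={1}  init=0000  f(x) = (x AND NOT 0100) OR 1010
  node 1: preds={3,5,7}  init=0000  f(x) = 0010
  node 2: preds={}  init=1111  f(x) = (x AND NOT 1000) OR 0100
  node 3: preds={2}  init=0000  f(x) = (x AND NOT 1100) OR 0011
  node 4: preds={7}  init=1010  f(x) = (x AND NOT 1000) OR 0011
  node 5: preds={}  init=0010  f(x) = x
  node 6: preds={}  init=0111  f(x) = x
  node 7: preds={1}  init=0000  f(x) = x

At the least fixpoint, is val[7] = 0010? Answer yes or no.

yes

Worklist (11 pops):
  #1 pop 0: in=0000 → 1010 (was 0000); enqueue []
  #2 pop 1: in=0010 → 0010 (was 0000); enqueue [0]
  #3 pop 2: in=0000 → 1111 (no change)
  #4 pop 3: in=1111 → 0011 (was 0000); enqueue [1]
  #5 pop 4: in=0000 → 1011 (was 1010); enqueue []
  #6 pop 5: in=0000 → 0010 (no change)
  #7 pop 6: in=0000 → 0111 (no change)
  #8 pop 7: in=0010 → 0010 (was 0000); enqueue [4]
  #9 pop 0: in=0010 → 1010 (no change)
  #10 pop 1: in=0011 → 0010 (no change)
  #11 pop 4: in=0010 → 1011 (no change)

Fixpoint:
  val[0] = 1010
  val[1] = 0010
  val[2] = 1111
  val[3] = 0011
  val[4] = 1011
  val[5] = 0010
  val[6] = 0111
  val[7] = 0010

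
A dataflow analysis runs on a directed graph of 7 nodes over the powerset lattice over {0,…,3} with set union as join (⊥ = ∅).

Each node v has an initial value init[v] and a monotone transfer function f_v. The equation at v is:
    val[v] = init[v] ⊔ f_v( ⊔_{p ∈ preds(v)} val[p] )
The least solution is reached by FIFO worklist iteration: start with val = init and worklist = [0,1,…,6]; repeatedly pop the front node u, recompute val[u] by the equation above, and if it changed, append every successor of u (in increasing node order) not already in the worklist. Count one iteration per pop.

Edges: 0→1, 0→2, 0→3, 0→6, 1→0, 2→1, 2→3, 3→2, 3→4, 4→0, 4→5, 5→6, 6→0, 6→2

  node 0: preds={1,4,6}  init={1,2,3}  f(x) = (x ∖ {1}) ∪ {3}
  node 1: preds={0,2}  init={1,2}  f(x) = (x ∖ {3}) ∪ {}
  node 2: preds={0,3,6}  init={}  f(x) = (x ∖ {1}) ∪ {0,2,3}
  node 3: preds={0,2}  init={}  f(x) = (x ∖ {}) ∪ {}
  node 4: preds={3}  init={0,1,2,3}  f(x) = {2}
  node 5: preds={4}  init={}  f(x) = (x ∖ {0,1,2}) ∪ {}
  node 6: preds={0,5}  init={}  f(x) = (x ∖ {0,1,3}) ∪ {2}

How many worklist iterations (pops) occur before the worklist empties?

10

Iteration log — 10 steps:
  step 1. node 0  ⊔preds={0,1,2,3}  new={0,1,2,3}  old={1,2,3}  +wl: 
  step 2. node 1  ⊔preds={0,1,2,3}  new={0,1,2}  old={1,2}  +wl: 0
  step 3. node 2  ⊔preds={0,1,2,3}  new={0,2,3}  old={}  +wl: 1
  step 4. node 3  ⊔preds={0,1,2,3}  new={0,1,2,3}  old={}  +wl: 2
  step 5. node 4  ⊔preds={0,1,2,3}  new={0,1,2,3}  stable
  step 6. node 5  ⊔preds={0,1,2,3}  new={3}  old={}  +wl: 
  step 7. node 6  ⊔preds={0,1,2,3}  new={2}  old={}  +wl: 
  step 8. node 0  ⊔preds={0,1,2,3}  new={0,1,2,3}  stable
  step 9. node 1  ⊔preds={0,1,2,3}  new={0,1,2}  stable
  step 10. node 2  ⊔preds={0,1,2,3}  new={0,2,3}  stable

Least fixpoint reached:
  node 0: {0,1,2,3}
  node 1: {0,1,2}
  node 2: {0,2,3}
  node 3: {0,1,2,3}
  node 4: {0,1,2,3}
  node 5: {3}
  node 6: {2}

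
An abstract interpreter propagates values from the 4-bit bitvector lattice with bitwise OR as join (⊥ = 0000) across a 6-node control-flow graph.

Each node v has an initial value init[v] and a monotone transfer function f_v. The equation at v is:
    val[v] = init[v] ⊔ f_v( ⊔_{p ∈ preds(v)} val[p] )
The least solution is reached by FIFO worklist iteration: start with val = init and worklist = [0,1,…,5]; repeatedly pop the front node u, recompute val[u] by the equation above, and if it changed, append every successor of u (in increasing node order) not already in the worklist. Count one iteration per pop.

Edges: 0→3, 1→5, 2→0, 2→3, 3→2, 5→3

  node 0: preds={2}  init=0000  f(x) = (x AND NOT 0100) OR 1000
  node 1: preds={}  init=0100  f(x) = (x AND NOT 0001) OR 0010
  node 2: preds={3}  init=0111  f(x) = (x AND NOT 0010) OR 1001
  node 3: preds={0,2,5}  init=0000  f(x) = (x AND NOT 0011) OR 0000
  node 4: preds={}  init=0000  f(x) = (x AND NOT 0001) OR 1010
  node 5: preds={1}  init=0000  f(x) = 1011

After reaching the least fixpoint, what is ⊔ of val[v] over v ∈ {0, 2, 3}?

Iteration log — 9 steps:
  step 1. node 0  ⊔preds=0111  new=1011  old=0000  +wl: 
  step 2. node 1  ⊔preds=0000  new=0110  old=0100  +wl: 
  step 3. node 2  ⊔preds=0000  new=1111  old=0111  +wl: 0
  step 4. node 3  ⊔preds=1111  new=1100  old=0000  +wl: 2
  step 5. node 4  ⊔preds=0000  new=1010  old=0000  +wl: 
  step 6. node 5  ⊔preds=0110  new=1011  old=0000  +wl: 3
  step 7. node 0  ⊔preds=1111  new=1011  stable
  step 8. node 2  ⊔preds=1100  new=1111  stable
  step 9. node 3  ⊔preds=1111  new=1100  stable

Least fixpoint reached:
  node 0: 1011
  node 1: 0110
  node 2: 1111
  node 3: 1100
  node 4: 1010
  node 5: 1011

1111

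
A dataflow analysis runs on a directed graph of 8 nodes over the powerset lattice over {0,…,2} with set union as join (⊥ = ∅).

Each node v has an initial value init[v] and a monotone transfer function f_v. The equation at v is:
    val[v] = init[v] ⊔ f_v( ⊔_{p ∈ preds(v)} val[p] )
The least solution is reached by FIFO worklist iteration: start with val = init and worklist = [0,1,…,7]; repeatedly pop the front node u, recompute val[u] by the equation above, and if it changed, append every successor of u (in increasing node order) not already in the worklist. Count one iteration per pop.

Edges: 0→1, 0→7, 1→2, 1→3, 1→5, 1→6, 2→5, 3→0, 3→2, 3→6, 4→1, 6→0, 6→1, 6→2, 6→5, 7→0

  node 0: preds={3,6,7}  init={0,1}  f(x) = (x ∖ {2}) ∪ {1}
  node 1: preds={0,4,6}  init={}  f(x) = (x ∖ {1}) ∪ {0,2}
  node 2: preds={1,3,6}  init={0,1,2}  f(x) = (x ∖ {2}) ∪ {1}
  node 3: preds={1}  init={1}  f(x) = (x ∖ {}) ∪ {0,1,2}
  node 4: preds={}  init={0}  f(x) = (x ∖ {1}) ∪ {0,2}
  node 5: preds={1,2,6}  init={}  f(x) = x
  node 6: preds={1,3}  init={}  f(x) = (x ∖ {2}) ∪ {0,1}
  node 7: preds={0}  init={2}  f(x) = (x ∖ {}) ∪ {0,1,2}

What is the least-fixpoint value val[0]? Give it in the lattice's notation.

Worklist (12 pops):
  #1 pop 0: in={1,2} → {0,1} (no change)
  #2 pop 1: in={0,1} → {0,2} (was {}); enqueue []
  #3 pop 2: in={0,1,2} → {0,1,2} (no change)
  #4 pop 3: in={0,2} → {0,1,2} (was {1}); enqueue [0,2]
  #5 pop 4: in={} → {0,2} (was {0}); enqueue [1]
  #6 pop 5: in={0,1,2} → {0,1,2} (was {}); enqueue []
  #7 pop 6: in={0,1,2} → {0,1} (was {}); enqueue [5]
  #8 pop 7: in={0,1} → {0,1,2} (was {2}); enqueue []
  #9 pop 0: in={0,1,2} → {0,1} (no change)
  #10 pop 2: in={0,1,2} → {0,1,2} (no change)
  #11 pop 1: in={0,1,2} → {0,2} (no change)
  #12 pop 5: in={0,1,2} → {0,1,2} (no change)

Fixpoint:
  val[0] = {0,1}
  val[1] = {0,2}
  val[2] = {0,1,2}
  val[3] = {0,1,2}
  val[4] = {0,2}
  val[5] = {0,1,2}
  val[6] = {0,1}
  val[7] = {0,1,2}

{0,1}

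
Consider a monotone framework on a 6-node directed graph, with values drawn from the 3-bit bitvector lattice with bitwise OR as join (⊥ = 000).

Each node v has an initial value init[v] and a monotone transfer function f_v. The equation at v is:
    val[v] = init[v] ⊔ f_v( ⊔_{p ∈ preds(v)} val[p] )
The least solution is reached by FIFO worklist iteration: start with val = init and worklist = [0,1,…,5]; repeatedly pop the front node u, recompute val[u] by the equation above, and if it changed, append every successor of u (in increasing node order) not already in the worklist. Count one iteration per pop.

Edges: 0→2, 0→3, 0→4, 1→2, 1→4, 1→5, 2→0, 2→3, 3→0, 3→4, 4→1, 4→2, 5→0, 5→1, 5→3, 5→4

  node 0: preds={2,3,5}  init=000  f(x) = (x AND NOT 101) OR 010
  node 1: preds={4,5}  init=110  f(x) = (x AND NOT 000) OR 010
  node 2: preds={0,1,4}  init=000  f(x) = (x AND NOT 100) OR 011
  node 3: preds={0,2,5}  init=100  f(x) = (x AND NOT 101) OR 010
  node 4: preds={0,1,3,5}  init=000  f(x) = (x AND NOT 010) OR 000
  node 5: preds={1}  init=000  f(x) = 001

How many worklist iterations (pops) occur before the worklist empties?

Trace (14 dequeues):
  [1] u=0 | in 100 | out 010 | prev 000 | push {}
  [2] u=1 | in 000 | out 110 | ==
  [3] u=2 | in 110 | out 011 | prev 000 | push {0}
  [4] u=3 | in 011 | out 110 | prev 100 | push {}
  [5] u=4 | in 110 | out 100 | prev 000 | push {1,2}
  [6] u=5 | in 110 | out 001 | prev 000 | push {3,4}
  [7] u=0 | in 111 | out 010 | ==
  [8] u=1 | in 101 | out 111 | prev 110 | push {5}
  [9] u=2 | in 111 | out 011 | ==
  [10] u=3 | in 011 | out 110 | ==
  [11] u=4 | in 111 | out 101 | prev 100 | push {1,2}
  [12] u=5 | in 111 | out 001 | ==
  [13] u=1 | in 101 | out 111 | ==
  [14] u=2 | in 111 | out 011 | ==

Converged values:
  [0] 010
  [1] 111
  [2] 011
  [3] 110
  [4] 101
  [5] 001

14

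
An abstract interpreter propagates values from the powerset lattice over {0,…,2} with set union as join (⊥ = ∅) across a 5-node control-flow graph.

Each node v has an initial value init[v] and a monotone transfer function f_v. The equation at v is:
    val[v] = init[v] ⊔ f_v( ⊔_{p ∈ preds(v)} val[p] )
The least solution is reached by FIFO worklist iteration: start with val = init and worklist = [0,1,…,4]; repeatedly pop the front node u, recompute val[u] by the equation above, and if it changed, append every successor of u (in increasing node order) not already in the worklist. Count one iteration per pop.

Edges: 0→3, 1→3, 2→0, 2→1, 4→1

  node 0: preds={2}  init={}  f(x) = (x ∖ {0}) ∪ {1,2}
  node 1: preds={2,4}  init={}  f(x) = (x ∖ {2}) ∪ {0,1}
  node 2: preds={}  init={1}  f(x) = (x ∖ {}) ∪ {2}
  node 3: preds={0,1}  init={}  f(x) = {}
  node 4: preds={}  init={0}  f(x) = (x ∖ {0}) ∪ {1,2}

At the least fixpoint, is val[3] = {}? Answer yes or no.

yes

Worklist (7 pops):
  #1 pop 0: in={1} → {1,2} (was {}); enqueue []
  #2 pop 1: in={0,1} → {0,1} (was {}); enqueue []
  #3 pop 2: in={} → {1,2} (was {1}); enqueue [0,1]
  #4 pop 3: in={0,1,2} → {} (no change)
  #5 pop 4: in={} → {0,1,2} (was {0}); enqueue []
  #6 pop 0: in={1,2} → {1,2} (no change)
  #7 pop 1: in={0,1,2} → {0,1} (no change)

Fixpoint:
  val[0] = {1,2}
  val[1] = {0,1}
  val[2] = {1,2}
  val[3] = {}
  val[4] = {0,1,2}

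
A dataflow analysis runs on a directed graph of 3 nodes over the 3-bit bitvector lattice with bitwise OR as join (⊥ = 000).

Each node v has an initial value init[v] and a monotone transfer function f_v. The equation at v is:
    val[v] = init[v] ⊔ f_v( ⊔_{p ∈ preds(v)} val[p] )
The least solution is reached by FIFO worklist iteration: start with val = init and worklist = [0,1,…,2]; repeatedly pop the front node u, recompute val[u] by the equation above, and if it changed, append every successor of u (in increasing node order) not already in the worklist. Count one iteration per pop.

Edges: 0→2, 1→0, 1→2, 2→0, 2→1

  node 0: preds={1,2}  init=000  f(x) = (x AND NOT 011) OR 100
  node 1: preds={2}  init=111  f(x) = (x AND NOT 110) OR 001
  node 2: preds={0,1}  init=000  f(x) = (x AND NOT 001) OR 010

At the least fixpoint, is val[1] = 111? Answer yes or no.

Trace (5 dequeues):
  [1] u=0 | in 111 | out 100 | prev 000 | push {}
  [2] u=1 | in 000 | out 111 | ==
  [3] u=2 | in 111 | out 110 | prev 000 | push {0,1}
  [4] u=0 | in 111 | out 100 | ==
  [5] u=1 | in 110 | out 111 | ==

Converged values:
  [0] 100
  [1] 111
  [2] 110

yes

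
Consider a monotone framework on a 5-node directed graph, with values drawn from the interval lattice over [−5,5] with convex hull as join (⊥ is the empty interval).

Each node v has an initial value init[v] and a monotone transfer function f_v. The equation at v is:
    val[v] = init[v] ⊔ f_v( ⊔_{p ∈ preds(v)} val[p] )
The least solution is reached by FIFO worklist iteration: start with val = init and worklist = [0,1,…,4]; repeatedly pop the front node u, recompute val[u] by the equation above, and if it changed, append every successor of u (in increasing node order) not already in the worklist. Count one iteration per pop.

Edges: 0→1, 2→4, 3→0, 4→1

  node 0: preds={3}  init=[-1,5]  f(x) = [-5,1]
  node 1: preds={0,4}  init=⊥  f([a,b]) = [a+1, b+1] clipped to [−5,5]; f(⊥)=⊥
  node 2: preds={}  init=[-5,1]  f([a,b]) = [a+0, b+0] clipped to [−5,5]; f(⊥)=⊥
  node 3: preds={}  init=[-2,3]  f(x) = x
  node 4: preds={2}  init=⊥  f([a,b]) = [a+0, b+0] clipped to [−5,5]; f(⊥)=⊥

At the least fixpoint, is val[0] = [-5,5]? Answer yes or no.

yes

Worklist (6 pops):
  #1 pop 0: in=[-2,3] → [-5,5] (was [-1,5]); enqueue []
  #2 pop 1: in=[-5,5] → [-4,5] (was ⊥); enqueue []
  #3 pop 2: in=⊥ → [-5,1] (no change)
  #4 pop 3: in=⊥ → [-2,3] (no change)
  #5 pop 4: in=[-5,1] → [-5,1] (was ⊥); enqueue [1]
  #6 pop 1: in=[-5,5] → [-4,5] (no change)

Fixpoint:
  val[0] = [-5,5]
  val[1] = [-4,5]
  val[2] = [-5,1]
  val[3] = [-2,3]
  val[4] = [-5,1]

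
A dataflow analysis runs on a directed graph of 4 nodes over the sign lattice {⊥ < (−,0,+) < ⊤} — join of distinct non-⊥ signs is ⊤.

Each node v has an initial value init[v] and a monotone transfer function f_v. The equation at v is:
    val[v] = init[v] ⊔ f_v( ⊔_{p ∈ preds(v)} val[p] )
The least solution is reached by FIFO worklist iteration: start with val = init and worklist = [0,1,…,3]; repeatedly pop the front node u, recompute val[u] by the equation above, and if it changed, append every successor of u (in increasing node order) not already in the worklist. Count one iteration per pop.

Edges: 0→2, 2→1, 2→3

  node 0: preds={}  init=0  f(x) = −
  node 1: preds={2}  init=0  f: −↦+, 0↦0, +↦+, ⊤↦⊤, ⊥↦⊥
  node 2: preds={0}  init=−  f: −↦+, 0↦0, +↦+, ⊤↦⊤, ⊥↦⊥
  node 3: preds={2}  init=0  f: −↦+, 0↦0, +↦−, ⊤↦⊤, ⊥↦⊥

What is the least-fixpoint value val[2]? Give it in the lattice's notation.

⊤

Trace (5 dequeues):
  [1] u=0 | in ⊥ | out ⊤ | prev 0 | push {}
  [2] u=1 | in − | out ⊤ | prev 0 | push {}
  [3] u=2 | in ⊤ | out ⊤ | prev − | push {1}
  [4] u=3 | in ⊤ | out ⊤ | prev 0 | push {}
  [5] u=1 | in ⊤ | out ⊤ | ==

Converged values:
  [0] ⊤
  [1] ⊤
  [2] ⊤
  [3] ⊤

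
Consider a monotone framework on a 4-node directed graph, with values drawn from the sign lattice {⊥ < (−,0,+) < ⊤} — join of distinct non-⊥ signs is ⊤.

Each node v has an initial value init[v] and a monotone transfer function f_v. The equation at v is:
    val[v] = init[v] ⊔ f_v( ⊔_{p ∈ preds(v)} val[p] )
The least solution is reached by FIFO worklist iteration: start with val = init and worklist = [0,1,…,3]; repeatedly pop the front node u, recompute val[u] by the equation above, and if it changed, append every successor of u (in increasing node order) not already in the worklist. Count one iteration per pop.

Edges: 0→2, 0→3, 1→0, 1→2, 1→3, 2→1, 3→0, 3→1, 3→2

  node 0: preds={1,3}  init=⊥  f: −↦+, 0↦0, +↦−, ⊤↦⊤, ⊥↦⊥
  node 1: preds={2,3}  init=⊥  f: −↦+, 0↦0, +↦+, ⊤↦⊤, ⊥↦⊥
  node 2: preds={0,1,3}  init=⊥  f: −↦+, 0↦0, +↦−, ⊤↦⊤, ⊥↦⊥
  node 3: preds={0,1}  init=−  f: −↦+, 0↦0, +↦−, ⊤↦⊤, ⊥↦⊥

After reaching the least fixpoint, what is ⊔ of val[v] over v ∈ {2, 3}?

⊤

Iteration log — 11 steps:
  step 1. node 0  ⊔preds=−  new=+  old=⊥  +wl: 
  step 2. node 1  ⊔preds=−  new=+  old=⊥  +wl: 0
  step 3. node 2  ⊔preds=⊤  new=⊤  old=⊥  +wl: 1
  step 4. node 3  ⊔preds=+  new=−  stable
  step 5. node 0  ⊔preds=⊤  new=⊤  old=+  +wl: 2,3
  step 6. node 1  ⊔preds=⊤  new=⊤  old=+  +wl: 0
  step 7. node 2  ⊔preds=⊤  new=⊤  stable
  step 8. node 3  ⊔preds=⊤  new=⊤  old=−  +wl: 1,2
  step 9. node 0  ⊔preds=⊤  new=⊤  stable
  step 10. node 1  ⊔preds=⊤  new=⊤  stable
  step 11. node 2  ⊔preds=⊤  new=⊤  stable

Least fixpoint reached:
  node 0: ⊤
  node 1: ⊤
  node 2: ⊤
  node 3: ⊤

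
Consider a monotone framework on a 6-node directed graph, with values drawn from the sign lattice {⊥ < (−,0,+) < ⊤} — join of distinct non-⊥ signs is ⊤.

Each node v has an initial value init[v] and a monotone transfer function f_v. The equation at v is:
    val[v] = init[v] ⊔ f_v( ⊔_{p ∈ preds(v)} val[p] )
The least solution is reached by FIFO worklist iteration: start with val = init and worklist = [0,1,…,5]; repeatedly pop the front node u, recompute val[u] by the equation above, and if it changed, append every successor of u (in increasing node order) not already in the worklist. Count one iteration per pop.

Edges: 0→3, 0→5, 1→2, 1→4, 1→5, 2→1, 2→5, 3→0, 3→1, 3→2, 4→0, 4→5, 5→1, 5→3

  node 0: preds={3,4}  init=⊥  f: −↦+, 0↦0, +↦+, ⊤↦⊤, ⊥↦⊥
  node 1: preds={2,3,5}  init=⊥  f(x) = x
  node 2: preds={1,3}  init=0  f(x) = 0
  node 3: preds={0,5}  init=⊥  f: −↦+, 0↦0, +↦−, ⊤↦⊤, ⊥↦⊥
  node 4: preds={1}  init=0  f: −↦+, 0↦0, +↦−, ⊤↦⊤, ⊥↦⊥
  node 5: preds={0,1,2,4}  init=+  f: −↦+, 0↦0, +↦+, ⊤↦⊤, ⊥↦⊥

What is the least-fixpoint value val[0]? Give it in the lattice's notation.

Iteration log — 11 steps:
  step 1. node 0  ⊔preds=0  new=0  old=⊥  +wl: 
  step 2. node 1  ⊔preds=⊤  new=⊤  old=⊥  +wl: 
  step 3. node 2  ⊔preds=⊤  new=0  stable
  step 4. node 3  ⊔preds=⊤  new=⊤  old=⊥  +wl: 0,1,2
  step 5. node 4  ⊔preds=⊤  new=⊤  old=0  +wl: 
  step 6. node 5  ⊔preds=⊤  new=⊤  old=+  +wl: 3
  step 7. node 0  ⊔preds=⊤  new=⊤  old=0  +wl: 5
  step 8. node 1  ⊔preds=⊤  new=⊤  stable
  step 9. node 2  ⊔preds=⊤  new=0  stable
  step 10. node 3  ⊔preds=⊤  new=⊤  stable
  step 11. node 5  ⊔preds=⊤  new=⊤  stable

Least fixpoint reached:
  node 0: ⊤
  node 1: ⊤
  node 2: 0
  node 3: ⊤
  node 4: ⊤
  node 5: ⊤

⊤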